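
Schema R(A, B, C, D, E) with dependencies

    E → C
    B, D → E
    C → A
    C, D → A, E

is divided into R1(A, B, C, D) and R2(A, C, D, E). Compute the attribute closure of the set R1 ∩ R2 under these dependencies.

R1 ∩ R2 = {A, C, D}.
C, D → A, E applies, adding E
Closure: {A, C, D, E}.

A, C, D, E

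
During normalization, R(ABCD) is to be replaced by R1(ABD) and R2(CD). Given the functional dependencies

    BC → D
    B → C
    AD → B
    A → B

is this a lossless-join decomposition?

No

Common attributes: R1 ∩ R2 = {D}.
No dependency enlarges {D}, so (D)⁺ = {D}.
The closure contains neither all of R1 = {ABD} nor all of R2 = {CD}, so the common attributes are not a superkey of either fragment. The join is lossy.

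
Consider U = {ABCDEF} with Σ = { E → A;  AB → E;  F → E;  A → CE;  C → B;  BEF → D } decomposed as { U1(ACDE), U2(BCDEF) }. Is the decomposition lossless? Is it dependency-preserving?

lossless and dependency-preserving

Lossless test: (CDE)⁺ = {ABCDE}, which contains all of one fragment — lossless.
Dependency preservation: AB → E is not contained in any single fragment, but the restricted closure of its left-hand side across the fragments still reaches the right-hand side; the remaining FDs each lie inside some fragment. All dependencies are preserved.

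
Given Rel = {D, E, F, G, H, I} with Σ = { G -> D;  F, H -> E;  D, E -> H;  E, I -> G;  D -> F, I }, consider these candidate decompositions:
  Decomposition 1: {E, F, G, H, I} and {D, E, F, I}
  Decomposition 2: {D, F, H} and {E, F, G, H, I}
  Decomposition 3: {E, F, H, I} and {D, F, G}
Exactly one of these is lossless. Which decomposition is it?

Decomposition 1: common = {E, F, I}, closure = {D, E, F, G, H, I} → lossless.
Decomposition 2: common = {F, H}, closure = {E, F, H} → lossy.
Decomposition 3: common = {F}, closure = {F} → lossy.

Decomposition 1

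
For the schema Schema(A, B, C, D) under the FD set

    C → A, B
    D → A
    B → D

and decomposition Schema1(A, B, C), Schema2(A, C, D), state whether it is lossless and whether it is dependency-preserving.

lossless but not dependency-preserving

Lossless test: (A, C)⁺ = {A, B, C, D}, which contains all of one fragment — lossless.
Dependency preservation: the restricted closure of {B} across the fragments never reaches {D}, so B → D cannot be enforced without a join — not preserved.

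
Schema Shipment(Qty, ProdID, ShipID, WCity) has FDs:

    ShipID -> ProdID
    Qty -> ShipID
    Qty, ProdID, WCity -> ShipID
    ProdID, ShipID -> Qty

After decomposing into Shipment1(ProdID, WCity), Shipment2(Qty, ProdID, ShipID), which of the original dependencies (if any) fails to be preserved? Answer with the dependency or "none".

ShipID → ProdID lies within Shipment2.
Qty → ShipID lies within Shipment2.
Qty, ProdID, WCity → ShipID: restricted closure across fragments reaches ShipID.
ProdID, ShipID → Qty lies within Shipment2.
Every dependency is enforceable on the fragments, so the decomposition is dependency-preserving.

none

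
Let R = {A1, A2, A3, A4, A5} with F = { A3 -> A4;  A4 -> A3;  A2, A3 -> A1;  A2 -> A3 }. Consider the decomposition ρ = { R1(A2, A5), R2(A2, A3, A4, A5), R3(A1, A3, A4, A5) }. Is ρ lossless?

No

Chase test. Columns are A1, A2, A3, A4, A5; row i has aⱼ where attribute j ∈ Ri, else bᵢⱼ.
Initial tableau (one row per fragment):
  row 1: b11 a2 b13 b14 a5
  row 2: b21 a2 a3 a4 a5
  row 3: a1 b32 a3 a4 a5
Rows 1 and 2 agree on A2; apply A2→A3 and equate their A3 entries.
Rows 1 and 2 agree on A3; apply A3→A4 and equate their A4 entries.
Rows 1 and 2 agree on A2, A3; apply A2, A3→A1 and equate their A1 entries.
No row becomes fully distinguished — the join is lossy.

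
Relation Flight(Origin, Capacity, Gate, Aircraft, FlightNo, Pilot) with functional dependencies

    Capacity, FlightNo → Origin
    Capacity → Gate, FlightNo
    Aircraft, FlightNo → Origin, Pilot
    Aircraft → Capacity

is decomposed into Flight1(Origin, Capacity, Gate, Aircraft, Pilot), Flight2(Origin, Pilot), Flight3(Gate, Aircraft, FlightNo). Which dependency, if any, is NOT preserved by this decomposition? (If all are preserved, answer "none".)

Capacity → Gate, FlightNo

Check Capacity → Gate, FlightNo: no single fragment contains all of {Capacity, Gate, FlightNo}, and the restricted closure of {Capacity} across the fragments never reaches {Gate, FlightNo}.
Capacity, FlightNo → Origin is preserved.
Aircraft, FlightNo → Origin, Pilot is preserved.
Aircraft → Capacity is preserved.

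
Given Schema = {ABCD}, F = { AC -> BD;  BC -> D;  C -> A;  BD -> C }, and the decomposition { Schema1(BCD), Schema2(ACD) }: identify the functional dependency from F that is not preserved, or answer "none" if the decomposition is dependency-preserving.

none

AC → BD: restricted closure across fragments reaches BD.
BC → D lies within Schema1.
C → A lies within Schema2.
BD → C lies within Schema1.
Every dependency is enforceable on the fragments, so the decomposition is dependency-preserving.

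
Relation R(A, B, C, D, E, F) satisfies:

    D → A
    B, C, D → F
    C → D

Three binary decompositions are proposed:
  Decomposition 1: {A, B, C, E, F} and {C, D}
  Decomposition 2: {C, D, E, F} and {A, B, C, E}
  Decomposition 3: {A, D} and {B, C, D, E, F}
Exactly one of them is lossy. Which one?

Decomposition 2

Decomposition 1: common = {C}, closure = {A, C, D} → lossless.
Decomposition 2: common = {C, E}, closure = {A, C, D, E} → lossy.
Decomposition 3: common = {D}, closure = {A, D} → lossless.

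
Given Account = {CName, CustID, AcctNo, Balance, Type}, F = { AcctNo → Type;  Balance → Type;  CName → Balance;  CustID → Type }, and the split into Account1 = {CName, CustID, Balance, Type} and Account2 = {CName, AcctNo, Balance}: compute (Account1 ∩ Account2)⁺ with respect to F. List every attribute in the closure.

Account1 ∩ Account2 = {CName, Balance}.
Balance → Type applies, adding Type
Closure: {CName, Balance, Type}.

CName, Balance, Type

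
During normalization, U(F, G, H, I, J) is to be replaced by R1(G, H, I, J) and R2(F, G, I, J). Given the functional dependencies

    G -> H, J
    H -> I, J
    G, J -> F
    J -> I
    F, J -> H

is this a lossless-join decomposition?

Common attributes: R1 ∩ R2 = {G, I, J}.
Closure of {G, I, J}: G → H, J applies, adding H; G, J → F applies, adding F. So (G, I, J)⁺ = {F, G, H, I, J}.
This closure contains every attribute of R1, so R1 ∩ R2 → R1. The join is lossless.

Yes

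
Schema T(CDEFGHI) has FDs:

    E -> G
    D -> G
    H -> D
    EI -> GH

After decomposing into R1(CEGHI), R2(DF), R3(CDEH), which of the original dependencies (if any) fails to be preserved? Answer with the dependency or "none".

Check D → G: no single fragment contains all of {DG}, and the restricted closure of {D} across the fragments never reaches {G}.
E → G is preserved.
H → D is preserved.
EI → GH is preserved.

D -> G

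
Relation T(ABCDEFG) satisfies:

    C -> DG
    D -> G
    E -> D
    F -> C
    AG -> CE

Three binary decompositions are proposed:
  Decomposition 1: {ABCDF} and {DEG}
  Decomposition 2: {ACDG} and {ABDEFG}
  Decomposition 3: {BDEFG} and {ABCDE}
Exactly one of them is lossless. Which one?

Decomposition 2

Decomposition 1: common = {D}, closure = {DG} → lossy.
Decomposition 2: common = {ADG}, closure = {ACDEG} → lossless.
Decomposition 3: common = {BDE}, closure = {BDEG} → lossy.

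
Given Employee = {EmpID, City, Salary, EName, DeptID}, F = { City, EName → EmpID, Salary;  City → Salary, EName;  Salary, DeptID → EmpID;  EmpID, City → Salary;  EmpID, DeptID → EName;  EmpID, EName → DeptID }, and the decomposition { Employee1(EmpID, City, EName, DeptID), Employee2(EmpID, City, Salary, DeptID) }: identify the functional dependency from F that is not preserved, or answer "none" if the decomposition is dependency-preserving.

City, EName → EmpID, Salary: restricted closure across fragments reaches EmpID, Salary.
City → Salary, EName: restricted closure across fragments reaches Salary, EName.
Salary, DeptID → EmpID lies within Employee2.
EmpID, City → Salary lies within Employee2.
EmpID, DeptID → EName lies within Employee1.
EmpID, EName → DeptID lies within Employee1.
Every dependency is enforceable on the fragments, so the decomposition is dependency-preserving.

none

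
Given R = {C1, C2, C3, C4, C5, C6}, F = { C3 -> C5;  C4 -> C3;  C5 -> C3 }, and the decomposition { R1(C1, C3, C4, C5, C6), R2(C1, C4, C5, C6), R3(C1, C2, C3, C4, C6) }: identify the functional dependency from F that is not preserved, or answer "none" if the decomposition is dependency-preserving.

none

C3 → C5 lies within R1.
C4 → C3 lies within R1.
C5 → C3 lies within R1.
Every dependency is enforceable on the fragments, so the decomposition is dependency-preserving.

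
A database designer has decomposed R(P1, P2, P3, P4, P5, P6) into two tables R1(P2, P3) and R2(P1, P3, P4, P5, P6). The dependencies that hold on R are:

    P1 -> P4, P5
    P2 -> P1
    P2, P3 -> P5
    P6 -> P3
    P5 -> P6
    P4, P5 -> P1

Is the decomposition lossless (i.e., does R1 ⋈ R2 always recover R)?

Common attributes: R1 ∩ R2 = {P3}.
No dependency enlarges {P3}, so (P3)⁺ = {P3}.
The closure contains neither all of R1 = {P2, P3} nor all of R2 = {P1, P3, P4, P5, P6}, so the common attributes are not a superkey of either fragment. The join is lossy.

No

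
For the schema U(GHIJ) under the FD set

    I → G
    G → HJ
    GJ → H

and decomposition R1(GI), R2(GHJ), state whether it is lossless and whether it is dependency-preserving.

Lossless test: (G)⁺ = {GHJ}, which contains all of one fragment — lossless.
Dependency preservation: every FD's attributes lie within a single fragment, so each can be enforced locally — preserved.

lossless and dependency-preserving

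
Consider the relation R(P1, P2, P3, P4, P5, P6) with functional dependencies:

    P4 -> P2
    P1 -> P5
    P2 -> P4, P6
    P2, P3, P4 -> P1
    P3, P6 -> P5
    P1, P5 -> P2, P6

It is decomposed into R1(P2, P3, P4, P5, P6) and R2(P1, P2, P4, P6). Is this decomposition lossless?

Common attributes: R1 ∩ R2 = {P2, P4, P6}.
No dependency enlarges {P2, P4, P6}, so (P2, P4, P6)⁺ = {P2, P4, P6}.
The closure contains neither all of R1 = {P2, P3, P4, P5, P6} nor all of R2 = {P1, P2, P4, P6}, so the common attributes are not a superkey of either fragment. The join is lossy.

No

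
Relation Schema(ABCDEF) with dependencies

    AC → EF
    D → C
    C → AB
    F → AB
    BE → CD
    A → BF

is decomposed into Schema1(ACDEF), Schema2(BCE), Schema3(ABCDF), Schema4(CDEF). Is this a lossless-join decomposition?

Chase test. Columns are ABCDEF; row i has aⱼ where attribute j ∈ Schemai, else bᵢⱼ.
Initial tableau (one row per fragment):
  row 1: a1 b12 a3 a4 a5 a6
  row 2: b21 a2 a3 b24 a5 b26
  row 3: a1 a2 a3 a4 b35 a6
  row 4: b41 b42 a3 a4 a5 a6
Rows 1 and 3 agree on AC; apply AC→EF and equate their EF entries.
Rows 1 and 2 agree on C; apply C→AB and equate their AB entries.
Rows 1 and 4 agree on C; apply C→AB and equate their AB entries.
Rows 1 and 2 agree on BE; apply BE→CD and equate their CD entries.
Rows 1 and 2 agree on A; apply A→BF and equate their BF entries.
Row 1 is now all distinguished symbols — the join is lossless.

Yes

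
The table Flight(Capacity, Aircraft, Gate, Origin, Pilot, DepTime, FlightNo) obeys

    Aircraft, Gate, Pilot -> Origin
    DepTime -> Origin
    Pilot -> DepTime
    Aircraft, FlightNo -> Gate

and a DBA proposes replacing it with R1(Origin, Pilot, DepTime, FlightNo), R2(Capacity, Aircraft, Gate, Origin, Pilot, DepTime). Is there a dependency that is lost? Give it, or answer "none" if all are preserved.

Check Aircraft, FlightNo → Gate: no single fragment contains all of {Aircraft, Gate, FlightNo}, and the restricted closure of {Aircraft, FlightNo} across the fragments never reaches {Gate}.
Aircraft, Gate, Pilot → Origin is preserved.
DepTime → Origin is preserved.
Pilot → DepTime is preserved.

Aircraft, FlightNo -> Gate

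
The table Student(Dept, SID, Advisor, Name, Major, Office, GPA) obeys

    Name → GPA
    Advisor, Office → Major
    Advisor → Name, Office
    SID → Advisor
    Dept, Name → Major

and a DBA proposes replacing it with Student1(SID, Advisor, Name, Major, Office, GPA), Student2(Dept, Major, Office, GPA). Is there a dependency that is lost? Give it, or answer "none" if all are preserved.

Dept, Name → Major

Check Dept, Name → Major: no single fragment contains all of {Dept, Name, Major}, and the restricted closure of {Dept, Name} across the fragments never reaches {Major}.
Name → GPA is preserved.
Advisor, Office → Major is preserved.
Advisor → Name, Office is preserved.
SID → Advisor is preserved.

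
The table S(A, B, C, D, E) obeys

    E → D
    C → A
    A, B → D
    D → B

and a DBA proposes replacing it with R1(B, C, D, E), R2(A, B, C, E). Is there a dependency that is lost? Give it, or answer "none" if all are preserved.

A, B → D

Check A, B → D: no single fragment contains all of {A, B, D}, and the restricted closure of {A, B} across the fragments never reaches {D}.
E → D is preserved.
C → A is preserved.
D → B is preserved.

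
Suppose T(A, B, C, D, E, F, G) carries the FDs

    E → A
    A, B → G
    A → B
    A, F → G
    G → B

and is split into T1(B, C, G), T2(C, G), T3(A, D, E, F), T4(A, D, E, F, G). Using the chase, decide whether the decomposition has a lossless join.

Chase test. Columns are A, B, C, D, E, F, G; row i has aⱼ where attribute j ∈ Ti, else bᵢⱼ.
Initial tableau (one row per fragment):
  row 1: b11 a2 a3 b14 b15 b16 a7
  row 2: b21 b22 a3 b24 b25 b26 a7
  row 3: a1 b32 b33 a4 a5 a6 b37
  row 4: a1 b42 b43 a4 a5 a6 a7
Rows 3 and 4 agree on A; apply A→B and equate their B entries.
Rows 3 and 4 agree on A, F; apply A, F→G and equate their G entries.
Rows 1 and 2 agree on G; apply G→B and equate their B entries.
Rows 1 and 3 agree on G; apply G→B and equate their B entries.
No row becomes fully distinguished — the join is lossy.

No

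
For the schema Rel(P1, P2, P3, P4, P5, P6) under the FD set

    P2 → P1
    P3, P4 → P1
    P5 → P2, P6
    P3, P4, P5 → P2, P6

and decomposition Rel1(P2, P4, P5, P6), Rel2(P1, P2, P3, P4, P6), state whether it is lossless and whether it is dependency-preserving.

lossy but dependency-preserving

Lossless test: (P2, P4, P6)⁺ = {P1, P2, P4, P6}, which is a superkey of neither fragment — lossy.
Dependency preservation: P3, P4, P5 → P2, P6 is not contained in any single fragment, but the restricted closure of its left-hand side across the fragments still reaches the right-hand side; the remaining FDs each lie inside some fragment. All dependencies are preserved.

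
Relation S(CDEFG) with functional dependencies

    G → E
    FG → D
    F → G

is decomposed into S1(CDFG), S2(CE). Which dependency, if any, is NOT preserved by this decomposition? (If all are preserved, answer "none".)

G → E

Check G → E: no single fragment contains all of {EG}, and the restricted closure of {G} across the fragments never reaches {E}.
FG → D is preserved.
F → G is preserved.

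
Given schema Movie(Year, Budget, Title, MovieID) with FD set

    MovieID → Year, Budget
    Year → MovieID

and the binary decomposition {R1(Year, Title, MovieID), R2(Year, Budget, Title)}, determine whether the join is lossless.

Common attributes: R1 ∩ R2 = {Year, Title}.
Closure of {Year, Title}: Year → MovieID applies, adding MovieID; MovieID → Year, Budget applies, adding Budget. So (Year, Title)⁺ = {Year, Budget, Title, MovieID}.
This closure contains every attribute of R1, so R1 ∩ R2 → R1. The join is lossless.

Yes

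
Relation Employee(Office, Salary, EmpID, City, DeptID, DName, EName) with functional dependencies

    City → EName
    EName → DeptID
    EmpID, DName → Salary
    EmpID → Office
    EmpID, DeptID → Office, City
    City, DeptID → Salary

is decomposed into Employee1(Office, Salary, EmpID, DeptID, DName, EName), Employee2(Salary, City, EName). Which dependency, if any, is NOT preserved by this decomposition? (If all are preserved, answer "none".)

EmpID, DeptID → Office, City

Check EmpID, DeptID → Office, City: no single fragment contains all of {Office, EmpID, City, DeptID}, and the restricted closure of {EmpID, DeptID} across the fragments never reaches {Office, City}.
City → EName is preserved.
EName → DeptID is preserved.
EmpID, DName → Salary is preserved.
EmpID → Office is preserved.
City, DeptID → Salary is preserved.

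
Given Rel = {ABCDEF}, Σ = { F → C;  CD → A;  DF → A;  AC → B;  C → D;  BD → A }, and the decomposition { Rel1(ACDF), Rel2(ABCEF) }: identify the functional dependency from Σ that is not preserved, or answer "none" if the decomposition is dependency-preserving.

Check BD → A: no single fragment contains all of {ABD}, and the restricted closure of {BD} across the fragments never reaches {A}.
F → C is preserved.
CD → A is preserved.
DF → A is preserved.
AC → B is preserved.
C → D is preserved.

BD → A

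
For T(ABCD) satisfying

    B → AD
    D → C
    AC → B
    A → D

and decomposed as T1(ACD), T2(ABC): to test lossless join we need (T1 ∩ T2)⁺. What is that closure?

T1 ∩ T2 = {AC}.
AC → B applies, adding B
A → D applies, adding D
Closure: {ABCD}.

ABCD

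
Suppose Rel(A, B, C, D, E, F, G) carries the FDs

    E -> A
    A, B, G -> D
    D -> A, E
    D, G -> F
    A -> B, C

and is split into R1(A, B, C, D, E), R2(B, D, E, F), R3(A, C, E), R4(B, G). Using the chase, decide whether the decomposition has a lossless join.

Chase test. Columns are A, B, C, D, E, F, G; row i has aⱼ where attribute j ∈ Ri, else bᵢⱼ.
Initial tableau (one row per fragment):
  row 1: a1 a2 a3 a4 a5 b16 b17
  row 2: b21 a2 b23 a4 a5 a6 b27
  row 3: a1 b32 a3 b34 a5 b36 b37
  row 4: b41 a2 b43 b44 b45 b46 a7
Rows 1 and 2 agree on E; apply E→A and equate their A entries.
Rows 1 and 2 agree on A; apply A→B, C and equate their B, C entries.
Rows 1 and 3 agree on A; apply A→B, C and equate their B, C entries.
No row becomes fully distinguished — the join is lossy.

No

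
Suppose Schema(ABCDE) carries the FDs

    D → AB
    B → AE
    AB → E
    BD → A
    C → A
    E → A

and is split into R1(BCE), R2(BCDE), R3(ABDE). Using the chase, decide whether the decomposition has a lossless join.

Yes

Chase test. Columns are ABCDE; row i has aⱼ where attribute j ∈ Ri, else bᵢⱼ.
Initial tableau (one row per fragment):
  row 1: b11 a2 a3 b14 a5
  row 2: b21 a2 a3 a4 a5
  row 3: a1 a2 b33 a4 a5
Rows 2 and 3 agree on D; apply D→AB and equate their AB entries.
Rows 1 and 2 agree on B; apply B→AE and equate their AE entries.
Row 2 is now all distinguished symbols — the join is lossless.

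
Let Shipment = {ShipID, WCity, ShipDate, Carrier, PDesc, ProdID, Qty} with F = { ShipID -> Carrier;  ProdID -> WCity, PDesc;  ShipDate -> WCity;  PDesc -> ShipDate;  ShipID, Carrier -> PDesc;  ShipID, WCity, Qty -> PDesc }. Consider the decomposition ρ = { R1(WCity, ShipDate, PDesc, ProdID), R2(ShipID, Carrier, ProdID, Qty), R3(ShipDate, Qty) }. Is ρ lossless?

Chase test. Columns are ShipID, WCity, ShipDate, Carrier, PDesc, ProdID, Qty; row i has aⱼ where attribute j ∈ Ri, else bᵢⱼ.
Initial tableau (one row per fragment):
  row 1: b11 a2 a3 b14 a5 a6 b17
  row 2: a1 b22 b23 a4 b25 a6 a7
  row 3: b31 b32 a3 b34 b35 b36 a7
Rows 1 and 2 agree on ProdID; apply ProdID→WCity, PDesc and equate their WCity, PDesc entries.
Rows 1 and 3 agree on ShipDate; apply ShipDate→WCity and equate their WCity entries.
Rows 1 and 2 agree on PDesc; apply PDesc→ShipDate and equate their ShipDate entries.
Row 2 is now all distinguished symbols — the join is lossless.

Yes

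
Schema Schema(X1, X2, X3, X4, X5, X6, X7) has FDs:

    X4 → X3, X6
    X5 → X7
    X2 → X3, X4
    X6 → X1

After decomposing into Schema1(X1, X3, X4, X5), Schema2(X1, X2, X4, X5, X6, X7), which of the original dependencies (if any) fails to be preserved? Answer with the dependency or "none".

none

X4 → X3, X6: restricted closure across fragments reaches X3, X6.
X5 → X7 lies within Schema2.
X2 → X3, X4: restricted closure across fragments reaches X3, X4.
X6 → X1 lies within Schema2.
Every dependency is enforceable on the fragments, so the decomposition is dependency-preserving.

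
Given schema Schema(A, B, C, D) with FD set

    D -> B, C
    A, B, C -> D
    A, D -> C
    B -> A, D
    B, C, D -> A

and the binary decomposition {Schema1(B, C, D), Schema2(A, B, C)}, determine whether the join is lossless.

Common attributes: Schema1 ∩ Schema2 = {B, C}.
Closure of {B, C}: B → A, D applies, adding A, D. So (B, C)⁺ = {A, B, C, D}.
This closure contains every attribute of Schema1, so Schema1 ∩ Schema2 → Schema1. The join is lossless.

Yes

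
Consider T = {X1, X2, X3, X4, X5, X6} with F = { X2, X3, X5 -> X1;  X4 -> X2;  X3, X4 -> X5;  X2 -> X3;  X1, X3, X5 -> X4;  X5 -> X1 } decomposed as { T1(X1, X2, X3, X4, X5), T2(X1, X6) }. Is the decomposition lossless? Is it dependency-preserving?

lossy but dependency-preserving

Lossless test: (X1)⁺ = {X1}, which is a superkey of neither fragment — lossy.
Dependency preservation: every FD's attributes lie within a single fragment, so each can be enforced locally — preserved.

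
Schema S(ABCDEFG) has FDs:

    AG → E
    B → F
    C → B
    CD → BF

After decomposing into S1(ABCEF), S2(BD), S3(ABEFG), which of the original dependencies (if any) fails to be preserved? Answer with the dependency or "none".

none

AG → E lies within S3.
B → F lies within S1.
C → B lies within S1.
CD → BF: restricted closure across fragments reaches BF.
Every dependency is enforceable on the fragments, so the decomposition is dependency-preserving.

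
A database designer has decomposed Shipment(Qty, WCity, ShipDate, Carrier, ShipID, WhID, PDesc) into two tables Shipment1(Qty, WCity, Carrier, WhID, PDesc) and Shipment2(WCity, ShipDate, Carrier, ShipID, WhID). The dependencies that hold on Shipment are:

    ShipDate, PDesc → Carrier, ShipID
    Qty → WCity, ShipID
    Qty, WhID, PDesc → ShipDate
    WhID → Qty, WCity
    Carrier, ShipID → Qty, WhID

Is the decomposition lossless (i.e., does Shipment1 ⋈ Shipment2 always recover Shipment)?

No

Common attributes: Shipment1 ∩ Shipment2 = {WCity, Carrier, WhID}.
Closure of {WCity, Carrier, WhID}: WhID → Qty, WCity applies, adding Qty; Qty → WCity, ShipID applies, adding ShipID. So (WCity, Carrier, WhID)⁺ = {Qty, WCity, Carrier, ShipID, WhID}.
The closure contains neither all of Shipment1 = {Qty, WCity, Carrier, WhID, PDesc} nor all of Shipment2 = {WCity, ShipDate, Carrier, ShipID, WhID}, so the common attributes are not a superkey of either fragment. The join is lossy.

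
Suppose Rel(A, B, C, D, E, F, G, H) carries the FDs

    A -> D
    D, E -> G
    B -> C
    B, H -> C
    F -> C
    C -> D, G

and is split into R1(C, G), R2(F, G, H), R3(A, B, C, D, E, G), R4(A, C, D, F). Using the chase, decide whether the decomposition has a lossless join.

Chase test. Columns are A, B, C, D, E, F, G, H; row i has aⱼ where attribute j ∈ Ri, else bᵢⱼ.
Initial tableau (one row per fragment):
  row 1: b11 b12 a3 b14 b15 b16 a7 b18
  row 2: b21 b22 b23 b24 b25 a6 a7 a8
  row 3: a1 a2 a3 a4 a5 b36 a7 b38
  row 4: a1 b42 a3 a4 b45 a6 b47 b48
Rows 2 and 4 agree on F; apply F→C and equate their C entries.
Rows 1 and 2 agree on C; apply C→D, G and equate their D, G entries.
Rows 1 and 3 agree on C; apply C→D, G and equate their D, G entries.
Rows 1 and 4 agree on C; apply C→D, G and equate their D, G entries.
No row becomes fully distinguished — the join is lossy.

No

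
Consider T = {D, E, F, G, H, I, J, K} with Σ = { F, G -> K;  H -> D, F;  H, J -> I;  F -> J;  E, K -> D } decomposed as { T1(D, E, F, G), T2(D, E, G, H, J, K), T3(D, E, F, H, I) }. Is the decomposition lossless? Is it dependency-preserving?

lossless but not dependency-preserving

Lossless test (chase): Rows 2 and 3 agree on H; apply H→D, F and equate their D, F entries. Rows 1 and 2 agree on F; apply F→J and equate their J entries. Rows 1 and 3 agree on F; apply F→J and equate their J entries. Rows 1 and 2 agree on F, G; apply F, G→K and equate their K entries. Rows 2 and 3 agree on H, J; apply H, J→I and equate their I entries. Row 2 is now all distinguished symbols — the join is lossless.
Dependency preservation: the restricted closure of {F, G} across the fragments never reaches {K}, so F, G → K cannot be enforced without a join — not preserved.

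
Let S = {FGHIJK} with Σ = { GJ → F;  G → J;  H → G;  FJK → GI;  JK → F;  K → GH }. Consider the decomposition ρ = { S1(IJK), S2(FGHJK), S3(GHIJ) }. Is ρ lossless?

Chase test. Columns are FGHIJK; row i has aⱼ where attribute j ∈ Si, else bᵢⱼ.
Initial tableau (one row per fragment):
  row 1: b11 b12 b13 a4 a5 a6
  row 2: a1 a2 a3 b24 a5 a6
  row 3: b31 a2 a3 a4 a5 b36
Rows 2 and 3 agree on GJ; apply GJ→F and equate their F entries.
Rows 1 and 2 agree on JK; apply JK→F and equate their F entries.
Rows 1 and 2 agree on K; apply K→GH and equate their GH entries.
Rows 1 and 2 agree on FJK; apply FJK→GI and equate their GI entries.
Row 1 is now all distinguished symbols — the join is lossless.

Yes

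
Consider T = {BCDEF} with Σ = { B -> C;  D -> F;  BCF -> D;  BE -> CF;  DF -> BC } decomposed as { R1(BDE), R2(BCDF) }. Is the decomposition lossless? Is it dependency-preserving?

lossless and dependency-preserving

Lossless test: (BD)⁺ = {BCDF}, which contains all of one fragment — lossless.
Dependency preservation: BE → CF is not contained in any single fragment, but the restricted closure of its left-hand side across the fragments still reaches the right-hand side; the remaining FDs each lie inside some fragment. All dependencies are preserved.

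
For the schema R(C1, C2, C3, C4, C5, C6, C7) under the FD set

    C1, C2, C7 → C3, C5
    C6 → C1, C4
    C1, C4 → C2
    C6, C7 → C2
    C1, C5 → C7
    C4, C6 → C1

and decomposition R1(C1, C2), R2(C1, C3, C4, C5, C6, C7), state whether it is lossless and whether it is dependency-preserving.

lossy and not dependency-preserving

Lossless test: (C1)⁺ = {C1}, which is a superkey of neither fragment — lossy.
Dependency preservation: the restricted closure of {C1, C2, C7} across the fragments never reaches {C3, C5}, so C1, C2, C7 → C3, C5 cannot be enforced without a join — not preserved.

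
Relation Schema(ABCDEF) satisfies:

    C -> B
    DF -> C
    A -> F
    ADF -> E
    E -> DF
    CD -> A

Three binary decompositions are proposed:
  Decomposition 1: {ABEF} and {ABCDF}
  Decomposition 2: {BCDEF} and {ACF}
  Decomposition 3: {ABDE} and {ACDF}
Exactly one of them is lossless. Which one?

Decomposition 3

Decomposition 1: common = {ABF}, closure = {ABF} → lossy.
Decomposition 2: common = {CF}, closure = {BCF} → lossy.
Decomposition 3: common = {AD}, closure = {ABCDEF} → lossless.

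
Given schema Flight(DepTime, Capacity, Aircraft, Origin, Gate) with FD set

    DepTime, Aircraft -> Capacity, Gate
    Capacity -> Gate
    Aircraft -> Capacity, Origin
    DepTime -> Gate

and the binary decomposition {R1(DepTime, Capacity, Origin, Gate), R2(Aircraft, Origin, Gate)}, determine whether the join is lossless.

Common attributes: R1 ∩ R2 = {Origin, Gate}.
No dependency enlarges {Origin, Gate}, so (Origin, Gate)⁺ = {Origin, Gate}.
The closure contains neither all of R1 = {DepTime, Capacity, Origin, Gate} nor all of R2 = {Aircraft, Origin, Gate}, so the common attributes are not a superkey of either fragment. The join is lossy.

No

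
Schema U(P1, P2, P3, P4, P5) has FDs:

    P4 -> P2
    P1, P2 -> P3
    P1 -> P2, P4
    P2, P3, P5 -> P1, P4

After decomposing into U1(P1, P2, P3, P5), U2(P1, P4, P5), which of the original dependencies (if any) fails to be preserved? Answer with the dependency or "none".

P4 -> P2

Check P4 → P2: no single fragment contains all of {P2, P4}, and the restricted closure of {P4} across the fragments never reaches {P2}.
P1, P2 → P3 is preserved.
P1 → P2, P4 is preserved.
P2, P3, P5 → P1, P4 is preserved.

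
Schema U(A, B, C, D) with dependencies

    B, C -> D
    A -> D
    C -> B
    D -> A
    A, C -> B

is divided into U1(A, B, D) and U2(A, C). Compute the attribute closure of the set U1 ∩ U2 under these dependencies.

A, D

U1 ∩ U2 = {A}.
A → D applies, adding D
Closure: {A, D}.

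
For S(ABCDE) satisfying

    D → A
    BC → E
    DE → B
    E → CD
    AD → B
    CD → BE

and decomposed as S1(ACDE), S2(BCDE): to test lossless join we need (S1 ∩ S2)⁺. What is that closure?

S1 ∩ S2 = {CDE}.
D → A applies, adding A
DE → B applies, adding B
Closure: {ABCDE}.

ABCDE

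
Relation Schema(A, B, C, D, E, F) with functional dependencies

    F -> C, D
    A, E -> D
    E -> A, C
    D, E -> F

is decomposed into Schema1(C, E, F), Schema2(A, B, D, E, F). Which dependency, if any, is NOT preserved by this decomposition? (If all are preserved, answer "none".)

F → C, D: restricted closure across fragments reaches C, D.
A, E → D lies within Schema2.
E → A, C: restricted closure across fragments reaches A, C.
D, E → F lies within Schema2.
Every dependency is enforceable on the fragments, so the decomposition is dependency-preserving.

none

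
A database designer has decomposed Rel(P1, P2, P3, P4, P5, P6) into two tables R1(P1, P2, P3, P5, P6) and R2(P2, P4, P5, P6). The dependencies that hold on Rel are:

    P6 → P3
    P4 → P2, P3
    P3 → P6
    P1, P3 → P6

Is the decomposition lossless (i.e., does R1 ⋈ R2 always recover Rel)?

Common attributes: R1 ∩ R2 = {P2, P5, P6}.
Closure of {P2, P5, P6}: P6 → P3 applies, adding P3. So (P2, P5, P6)⁺ = {P2, P3, P5, P6}.
The closure contains neither all of R1 = {P1, P2, P3, P5, P6} nor all of R2 = {P2, P4, P5, P6}, so the common attributes are not a superkey of either fragment. The join is lossy.

No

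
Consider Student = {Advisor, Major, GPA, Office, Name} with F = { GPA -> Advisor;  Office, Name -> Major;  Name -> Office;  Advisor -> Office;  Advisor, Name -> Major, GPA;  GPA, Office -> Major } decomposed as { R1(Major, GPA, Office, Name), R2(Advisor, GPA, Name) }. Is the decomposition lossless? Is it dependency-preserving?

lossless but not dependency-preserving

Lossless test: (GPA, Name)⁺ = {Advisor, Major, GPA, Office, Name}, which contains all of one fragment — lossless.
Dependency preservation: the restricted closure of {Advisor} across the fragments never reaches {Office}, so Advisor → Office cannot be enforced without a join — not preserved.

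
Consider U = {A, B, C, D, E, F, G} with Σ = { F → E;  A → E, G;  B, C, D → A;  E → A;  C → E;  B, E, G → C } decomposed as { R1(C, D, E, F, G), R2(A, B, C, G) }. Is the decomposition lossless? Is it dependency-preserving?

Lossless test: (C, G)⁺ = {A, C, E, G}, which is a superkey of neither fragment — lossy.
Dependency preservation: the restricted closure of {A} across the fragments never reaches {E, G}, so A → E, G cannot be enforced without a join — not preserved.

lossy and not dependency-preserving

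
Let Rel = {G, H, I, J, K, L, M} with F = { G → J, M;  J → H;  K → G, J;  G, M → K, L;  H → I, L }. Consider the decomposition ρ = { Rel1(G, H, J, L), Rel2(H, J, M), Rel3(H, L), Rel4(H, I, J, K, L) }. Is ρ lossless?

Chase test. Columns are G, H, I, J, K, L, M; row i has aⱼ where attribute j ∈ Reli, else bᵢⱼ.
Initial tableau (one row per fragment):
  row 1: a1 a2 b13 a4 b15 a6 b17
  row 2: b21 a2 b23 a4 b25 b26 a7
  row 3: b31 a2 b33 b34 b35 a6 b37
  row 4: b41 a2 a3 a4 a5 a6 b47
Rows 1 and 2 agree on H; apply H→I, L and equate their I, L entries.
Rows 1 and 3 agree on H; apply H→I, L and equate their I, L entries.
Rows 1 and 4 agree on H; apply H→I, L and equate their I, L entries.
No row becomes fully distinguished — the join is lossy.

No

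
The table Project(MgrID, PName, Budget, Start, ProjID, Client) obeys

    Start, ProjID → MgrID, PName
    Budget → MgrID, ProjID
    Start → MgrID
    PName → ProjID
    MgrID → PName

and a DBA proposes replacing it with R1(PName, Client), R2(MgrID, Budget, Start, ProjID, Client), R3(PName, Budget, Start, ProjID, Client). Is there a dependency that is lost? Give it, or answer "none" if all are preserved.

MgrID → PName

Check MgrID → PName: no single fragment contains all of {MgrID, PName}, and the restricted closure of {MgrID} across the fragments never reaches {PName}.
Start, ProjID → MgrID, PName is preserved.
Budget → MgrID, ProjID is preserved.
Start → MgrID is preserved.
PName → ProjID is preserved.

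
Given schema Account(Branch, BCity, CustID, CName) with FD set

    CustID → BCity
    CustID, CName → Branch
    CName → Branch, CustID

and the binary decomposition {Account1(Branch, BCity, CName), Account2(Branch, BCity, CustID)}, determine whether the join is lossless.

Common attributes: Account1 ∩ Account2 = {Branch, BCity}.
No dependency enlarges {Branch, BCity}, so (Branch, BCity)⁺ = {Branch, BCity}.
The closure contains neither all of Account1 = {Branch, BCity, CName} nor all of Account2 = {Branch, BCity, CustID}, so the common attributes are not a superkey of either fragment. The join is lossy.

No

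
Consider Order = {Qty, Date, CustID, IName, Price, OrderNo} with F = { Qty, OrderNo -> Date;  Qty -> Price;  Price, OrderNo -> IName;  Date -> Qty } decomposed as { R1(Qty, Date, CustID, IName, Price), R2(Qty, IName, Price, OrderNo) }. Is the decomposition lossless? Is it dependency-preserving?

Lossless test: (Qty, IName, Price)⁺ = {Qty, IName, Price}, which is a superkey of neither fragment — lossy.
Dependency preservation: the restricted closure of {Qty, OrderNo} across the fragments never reaches {Date}, so Qty, OrderNo → Date cannot be enforced without a join — not preserved.

lossy and not dependency-preserving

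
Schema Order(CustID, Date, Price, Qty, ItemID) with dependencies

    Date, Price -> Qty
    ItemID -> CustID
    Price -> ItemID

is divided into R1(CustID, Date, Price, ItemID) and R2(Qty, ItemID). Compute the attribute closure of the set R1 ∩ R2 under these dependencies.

R1 ∩ R2 = {ItemID}.
ItemID → CustID applies, adding CustID
Closure: {CustID, ItemID}.

CustID, ItemID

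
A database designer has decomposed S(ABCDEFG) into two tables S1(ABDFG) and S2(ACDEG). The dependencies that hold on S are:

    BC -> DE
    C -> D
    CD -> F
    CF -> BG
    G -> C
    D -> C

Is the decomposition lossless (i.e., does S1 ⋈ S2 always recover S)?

Yes

Common attributes: S1 ∩ S2 = {ADG}.
Closure of {ADG}: G → C applies, adding C; CD → F applies, adding F; CF → BG applies, adding B; BC → DE applies, adding E. So (ADG)⁺ = {ABCDEFG}.
This closure contains every attribute of S1, so S1 ∩ S2 → S1. The join is lossless.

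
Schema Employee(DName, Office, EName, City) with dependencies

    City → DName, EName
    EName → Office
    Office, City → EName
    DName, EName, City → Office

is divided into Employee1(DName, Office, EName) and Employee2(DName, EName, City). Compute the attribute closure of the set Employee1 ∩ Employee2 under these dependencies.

DName, Office, EName

Employee1 ∩ Employee2 = {DName, EName}.
EName → Office applies, adding Office
Closure: {DName, Office, EName}.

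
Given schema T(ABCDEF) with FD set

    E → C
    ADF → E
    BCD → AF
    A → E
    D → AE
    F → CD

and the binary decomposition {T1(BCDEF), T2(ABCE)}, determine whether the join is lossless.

Common attributes: T1 ∩ T2 = {BCE}.
No dependency enlarges {BCE}, so (BCE)⁺ = {BCE}.
The closure contains neither all of T1 = {BCDEF} nor all of T2 = {ABCE}, so the common attributes are not a superkey of either fragment. The join is lossy.

No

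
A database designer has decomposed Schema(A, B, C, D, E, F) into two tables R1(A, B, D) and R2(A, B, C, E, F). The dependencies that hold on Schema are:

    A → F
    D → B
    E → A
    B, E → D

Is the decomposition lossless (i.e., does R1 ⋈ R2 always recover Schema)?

No

Common attributes: R1 ∩ R2 = {A, B}.
Closure of {A, B}: A → F applies, adding F. So (A, B)⁺ = {A, B, F}.
The closure contains neither all of R1 = {A, B, D} nor all of R2 = {A, B, C, E, F}, so the common attributes are not a superkey of either fragment. The join is lossy.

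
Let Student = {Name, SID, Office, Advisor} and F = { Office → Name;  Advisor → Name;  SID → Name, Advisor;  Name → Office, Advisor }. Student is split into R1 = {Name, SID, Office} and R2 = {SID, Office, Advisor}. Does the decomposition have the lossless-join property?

Yes

Common attributes: R1 ∩ R2 = {SID, Office}.
Closure of {SID, Office}: Office → Name applies, adding Name; SID → Name, Advisor applies, adding Advisor. So (SID, Office)⁺ = {Name, SID, Office, Advisor}.
This closure contains every attribute of R1, so R1 ∩ R2 → R1. The join is lossless.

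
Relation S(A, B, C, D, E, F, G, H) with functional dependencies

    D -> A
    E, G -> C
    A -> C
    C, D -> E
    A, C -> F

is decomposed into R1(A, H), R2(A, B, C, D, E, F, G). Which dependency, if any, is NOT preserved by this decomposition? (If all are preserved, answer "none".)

D → A lies within R2.
E, G → C lies within R2.
A → C lies within R2.
C, D → E lies within R2.
A, C → F lies within R2.
Every dependency is enforceable on the fragments, so the decomposition is dependency-preserving.

none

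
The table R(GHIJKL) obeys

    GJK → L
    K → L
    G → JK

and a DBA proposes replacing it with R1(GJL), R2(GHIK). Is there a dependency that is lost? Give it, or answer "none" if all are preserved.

Check K → L: no single fragment contains all of {KL}, and the restricted closure of {K} across the fragments never reaches {L}.
GJK → L is preserved.
G → JK is preserved.

K → L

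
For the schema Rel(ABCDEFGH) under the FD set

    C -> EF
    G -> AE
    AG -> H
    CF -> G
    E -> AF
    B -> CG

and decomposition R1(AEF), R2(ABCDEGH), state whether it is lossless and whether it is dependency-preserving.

Lossless test: (AE)⁺ = {AEF}, which contains all of one fragment — lossless.
Dependency preservation: C → EF; CF → G are not contained in any single fragment, but the restricted closure of each left-hand side across the fragments still reaches the right-hand side; the remaining FDs each lie inside some fragment. All dependencies are preserved.

lossless and dependency-preserving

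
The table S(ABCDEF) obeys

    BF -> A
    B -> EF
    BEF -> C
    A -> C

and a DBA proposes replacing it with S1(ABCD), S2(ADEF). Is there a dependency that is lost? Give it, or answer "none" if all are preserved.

Check B → EF: no single fragment contains all of {BEF}, and the restricted closure of {B} across the fragments never reaches {EF}.
BF → A is preserved.
BEF → C is preserved.
A → C is preserved.

B -> EF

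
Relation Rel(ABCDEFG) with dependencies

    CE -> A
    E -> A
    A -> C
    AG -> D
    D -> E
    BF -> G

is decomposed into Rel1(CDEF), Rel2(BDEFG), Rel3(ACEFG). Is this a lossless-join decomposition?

Chase test. Columns are ABCDEFG; row i has aⱼ where attribute j ∈ Reli, else bᵢⱼ.
Initial tableau (one row per fragment):
  row 1: b11 b12 a3 a4 a5 a6 b17
  row 2: b21 a2 b23 a4 a5 a6 a7
  row 3: a1 b32 a3 b34 a5 a6 a7
Rows 1 and 3 agree on CE; apply CE→A and equate their A entries.
Rows 1 and 2 agree on E; apply E→A and equate their A entries.
Rows 1 and 2 agree on A; apply A→C and equate their C entries.
Rows 2 and 3 agree on AG; apply AG→D and equate their D entries.
Row 2 is now all distinguished symbols — the join is lossless.

Yes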